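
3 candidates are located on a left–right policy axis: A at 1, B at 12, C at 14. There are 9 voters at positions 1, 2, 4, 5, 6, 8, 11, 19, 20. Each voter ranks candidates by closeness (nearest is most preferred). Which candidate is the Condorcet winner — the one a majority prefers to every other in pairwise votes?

With single-peaked preferences on a line, the Condorcet winner is the candidate closest to the median voter.
The median voter (position 6) is closest to A at 1.
Check: A vs B — voters closer to A: 5 of 9.

A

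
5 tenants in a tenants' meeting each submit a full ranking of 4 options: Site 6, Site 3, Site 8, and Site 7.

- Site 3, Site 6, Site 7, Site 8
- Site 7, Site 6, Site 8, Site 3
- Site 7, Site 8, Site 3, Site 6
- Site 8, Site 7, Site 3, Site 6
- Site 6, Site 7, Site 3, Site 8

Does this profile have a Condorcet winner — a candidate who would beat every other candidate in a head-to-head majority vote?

Head-to-head results (5 voters total):
Site 6 vs Site 3: Site 3 wins 3–2.
Site 6 vs Site 8: Site 6 wins 3–2.
Site 6 vs Site 7: Site 7 wins 3–2.
Site 3 vs Site 8: Site 8 wins 3–2.
Site 3 vs Site 7: Site 7 wins 4–1.
Site 8 vs Site 7: Site 7 wins 4–1.
Site 7 beats each rival — Site 6 (3–2), Site 3 (4–1), Site 8 (4–1) — so Site 7 is the Condorcet winner.

Yes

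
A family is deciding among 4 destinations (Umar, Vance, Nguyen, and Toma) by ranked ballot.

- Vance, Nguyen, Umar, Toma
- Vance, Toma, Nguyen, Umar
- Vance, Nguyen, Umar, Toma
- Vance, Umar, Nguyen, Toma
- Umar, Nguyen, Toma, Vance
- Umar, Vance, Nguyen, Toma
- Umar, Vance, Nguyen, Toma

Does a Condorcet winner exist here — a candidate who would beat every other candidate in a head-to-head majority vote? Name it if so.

Vance

Head-to-head results (7 voters total):
Umar vs Vance: Vance wins 4–3.
Umar vs Nguyen: Umar wins 4–3.
Umar vs Toma: Umar wins 6–1.
Vance vs Nguyen: Vance wins 6–1.
Vance vs Toma: Vance wins 6–1.
Nguyen vs Toma: Nguyen wins 6–1.
Vance beats each rival — Umar (4–3), Nguyen (6–1), Toma (6–1) — so Vance is the Condorcet winner.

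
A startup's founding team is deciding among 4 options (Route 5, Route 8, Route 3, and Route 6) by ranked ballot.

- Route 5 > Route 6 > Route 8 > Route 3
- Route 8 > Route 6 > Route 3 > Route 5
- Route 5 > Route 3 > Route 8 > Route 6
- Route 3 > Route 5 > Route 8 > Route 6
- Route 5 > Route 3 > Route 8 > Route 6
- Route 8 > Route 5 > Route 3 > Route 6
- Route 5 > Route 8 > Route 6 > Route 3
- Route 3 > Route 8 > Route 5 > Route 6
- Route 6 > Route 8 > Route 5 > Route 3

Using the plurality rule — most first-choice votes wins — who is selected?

First-place vote totals:
  Route 5: 4
  Route 8: 2
  Route 3: 2
  Route 6: 1
Route 5 has the most first-place votes.

Route 5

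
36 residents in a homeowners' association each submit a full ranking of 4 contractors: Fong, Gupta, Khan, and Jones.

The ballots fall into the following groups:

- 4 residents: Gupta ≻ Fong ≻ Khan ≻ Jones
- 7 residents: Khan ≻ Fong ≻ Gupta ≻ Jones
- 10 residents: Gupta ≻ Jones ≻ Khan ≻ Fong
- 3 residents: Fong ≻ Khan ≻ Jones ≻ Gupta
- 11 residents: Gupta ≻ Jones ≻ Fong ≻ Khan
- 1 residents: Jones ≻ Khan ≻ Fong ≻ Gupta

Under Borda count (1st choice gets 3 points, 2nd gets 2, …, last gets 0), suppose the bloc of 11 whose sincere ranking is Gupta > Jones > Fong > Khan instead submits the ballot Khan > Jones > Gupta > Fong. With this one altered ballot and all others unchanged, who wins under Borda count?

Borda totals with the altered ballot: Fong 32, Gupta 60, Khan 76, Jones 48.
The switch changes the winner from Gupta to Khan.

Khan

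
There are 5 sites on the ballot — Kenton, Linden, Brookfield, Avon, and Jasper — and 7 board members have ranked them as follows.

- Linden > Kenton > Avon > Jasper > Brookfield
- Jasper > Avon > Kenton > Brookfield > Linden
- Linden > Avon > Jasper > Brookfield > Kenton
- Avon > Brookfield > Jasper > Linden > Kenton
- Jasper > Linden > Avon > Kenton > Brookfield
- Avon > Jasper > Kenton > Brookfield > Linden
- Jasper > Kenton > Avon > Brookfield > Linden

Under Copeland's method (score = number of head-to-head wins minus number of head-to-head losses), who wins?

Pairwise results:
  Kenton vs Linden: Linden wins 4–3.
  Kenton vs Brookfield: Kenton wins 5–2.
  Kenton vs Avon: Avon wins 5–2.
  Kenton vs Jasper: Jasper wins 6–1.
  Linden vs Brookfield: Brookfield wins 4–3.
  Linden vs Avon: Avon wins 4–3.
  Linden vs Jasper: Jasper wins 5–2.
  Brookfield vs Avon: Avon wins 7–0.
  Brookfield vs Jasper: Jasper wins 6–1.
  Avon vs Jasper: Avon wins 4–3.
Copeland scores (wins − losses):
  Kenton: 1 − 3 = -2
  Linden: 1 − 3 = -2
  Brookfield: 1 − 3 = -2
  Avon: 4 − 0 = 4
  Jasper: 3 − 1 = 2
Avon has the best Copeland score.

Avon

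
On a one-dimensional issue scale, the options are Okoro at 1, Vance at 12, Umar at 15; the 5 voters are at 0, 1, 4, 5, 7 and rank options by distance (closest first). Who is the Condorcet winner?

With single-peaked preferences on a line, the Condorcet winner is the candidate closest to the median voter.
The median voter (position 4) is closest to Okoro at 1.
Check: Okoro vs Vance — voters closer to Okoro: 4 of 5.

Okoro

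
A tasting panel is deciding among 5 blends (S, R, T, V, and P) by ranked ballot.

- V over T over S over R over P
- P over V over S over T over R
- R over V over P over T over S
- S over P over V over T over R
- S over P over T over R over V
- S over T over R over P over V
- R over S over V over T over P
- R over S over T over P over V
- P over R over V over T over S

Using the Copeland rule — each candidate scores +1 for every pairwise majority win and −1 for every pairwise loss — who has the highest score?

S

Pairwise results:
  S vs R: S wins 5–4.
  S vs T: S wins 6–3.
  S vs V: S wins 5–4.
  S vs P: S wins 6–3.
  R vs T: T wins 5–4.
  R vs V: R wins 6–3.
  R vs P: R wins 5–4.
  T vs V: V wins 6–3.
  T vs P: P wins 5–4.
  V vs P: P wins 6–3.
Copeland scores (wins − losses):
  S: 4 − 0 = 4
  R: 2 − 2 = 0
  T: 1 − 3 = -2
  V: 1 − 3 = -2
  P: 2 − 2 = 0
S has the best Copeland score.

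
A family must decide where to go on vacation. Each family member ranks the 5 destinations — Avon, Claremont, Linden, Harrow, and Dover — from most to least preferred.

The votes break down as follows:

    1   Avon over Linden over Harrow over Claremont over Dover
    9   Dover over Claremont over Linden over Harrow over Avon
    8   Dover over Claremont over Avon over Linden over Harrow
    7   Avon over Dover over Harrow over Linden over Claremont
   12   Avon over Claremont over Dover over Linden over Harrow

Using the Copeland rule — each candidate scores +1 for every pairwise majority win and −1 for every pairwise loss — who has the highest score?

Avon

Pairwise results:
  Avon vs Claremont: Avon wins 20–17.
  Avon vs Linden: Avon wins 28–9.
  Avon vs Harrow: Avon wins 28–9.
  Avon vs Dover: Avon wins 20–17.
  Claremont vs Linden: Claremont wins 29–8.
  Claremont vs Harrow: Claremont wins 29–8.
  Claremont vs Dover: Dover wins 24–13.
  Linden vs Harrow: Linden wins 30–7.
  Linden vs Dover: Dover wins 36–1.
  Harrow vs Dover: Dover wins 36–1.
Copeland scores (wins − losses):
  Avon: 4 − 0 = 4
  Claremont: 2 − 2 = 0
  Linden: 1 − 3 = -2
  Harrow: 0 − 4 = -4
  Dover: 3 − 1 = 2
Avon has the best Copeland score.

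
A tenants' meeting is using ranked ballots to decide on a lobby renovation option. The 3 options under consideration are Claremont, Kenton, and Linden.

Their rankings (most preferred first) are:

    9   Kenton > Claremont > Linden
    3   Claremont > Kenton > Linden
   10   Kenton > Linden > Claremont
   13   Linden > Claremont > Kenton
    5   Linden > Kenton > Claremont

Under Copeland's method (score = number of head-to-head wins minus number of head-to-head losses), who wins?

Pairwise results:
  Claremont vs Kenton: Kenton wins 24–16.
  Claremont vs Linden: Linden wins 28–12.
  Kenton vs Linden: Kenton wins 22–18.
Copeland scores (wins − losses):
  Claremont: 0 − 2 = -2
  Kenton: 2 − 0 = 2
  Linden: 1 − 1 = 0
Kenton has the best Copeland score.

Kenton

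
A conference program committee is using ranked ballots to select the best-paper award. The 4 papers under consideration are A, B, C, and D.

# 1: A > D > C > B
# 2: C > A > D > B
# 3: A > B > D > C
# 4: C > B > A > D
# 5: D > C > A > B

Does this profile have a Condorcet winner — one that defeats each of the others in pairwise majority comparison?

No

Head-to-head results (5 voters total):
A vs B: A wins 4–1.
A vs C: C wins 3–2.
A vs D: A wins 4–1.
B vs C: C wins 4–1.
B vs D: D wins 3–2.
C vs D: D wins 3–2.
No candidate beats all others: A beats D beats C beats A, a majority cycle.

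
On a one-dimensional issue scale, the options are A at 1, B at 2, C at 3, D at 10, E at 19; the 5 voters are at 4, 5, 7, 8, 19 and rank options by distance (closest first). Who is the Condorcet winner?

D

With single-peaked preferences on a line, the Condorcet winner is the candidate closest to the median voter.
The median voter (position 7) is closest to D at 10.
Check: D vs B — voters closer to D: 3 of 5.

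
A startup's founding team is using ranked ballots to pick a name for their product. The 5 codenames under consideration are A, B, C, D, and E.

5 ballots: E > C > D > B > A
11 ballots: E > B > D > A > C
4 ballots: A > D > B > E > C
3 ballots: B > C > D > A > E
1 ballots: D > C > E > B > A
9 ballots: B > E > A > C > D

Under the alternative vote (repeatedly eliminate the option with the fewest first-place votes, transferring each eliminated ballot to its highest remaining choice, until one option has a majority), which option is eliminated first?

C

Round 1: E 16, B 12, A 4, D 1, C 0. C has the fewest and is eliminated.
Round 2: E 16, B 12, A 4, D 1. D has the fewest and is eliminated.
Round 3: E 17, B 12, A 4. E has a majority.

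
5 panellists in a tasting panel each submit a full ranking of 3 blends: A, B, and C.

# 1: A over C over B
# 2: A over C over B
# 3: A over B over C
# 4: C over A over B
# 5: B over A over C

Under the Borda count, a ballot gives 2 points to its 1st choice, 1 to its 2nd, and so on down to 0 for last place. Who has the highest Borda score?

A

Borda scores:
  A: 2 + 2 + 2 + 1 + 1 = 8
  B: 0 + 0 + 1 + 0 + 2 = 3
  C: 1 + 1 + 0 + 2 + 0 = 4
A has the highest total.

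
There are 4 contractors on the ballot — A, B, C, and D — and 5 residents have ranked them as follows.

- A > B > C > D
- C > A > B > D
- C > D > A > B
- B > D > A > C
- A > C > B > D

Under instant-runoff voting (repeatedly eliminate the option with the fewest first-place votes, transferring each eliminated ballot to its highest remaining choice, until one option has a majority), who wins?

A

Round 1: A 2, C 2, B 1, D 0. D has the fewest and is eliminated.
Round 2: A 2, C 2, B 1. B has the fewest and is eliminated.
Round 3: A 3, C 2. A has a majority.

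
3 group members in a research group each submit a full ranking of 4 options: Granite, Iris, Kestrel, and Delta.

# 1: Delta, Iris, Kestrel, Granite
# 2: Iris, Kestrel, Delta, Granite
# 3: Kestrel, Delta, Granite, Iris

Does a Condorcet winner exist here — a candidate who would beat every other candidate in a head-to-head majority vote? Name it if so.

There is no Condorcet winner

Head-to-head results (3 voters total):
Granite vs Iris: Iris wins 2–1.
Granite vs Kestrel: Kestrel wins 3–0.
Granite vs Delta: Delta wins 3–0.
Iris vs Kestrel: Iris wins 2–1.
Iris vs Delta: Delta wins 2–1.
Kestrel vs Delta: Kestrel wins 2–1.
No candidate beats all others: Iris beats Kestrel beats Delta beats Iris, a majority cycle.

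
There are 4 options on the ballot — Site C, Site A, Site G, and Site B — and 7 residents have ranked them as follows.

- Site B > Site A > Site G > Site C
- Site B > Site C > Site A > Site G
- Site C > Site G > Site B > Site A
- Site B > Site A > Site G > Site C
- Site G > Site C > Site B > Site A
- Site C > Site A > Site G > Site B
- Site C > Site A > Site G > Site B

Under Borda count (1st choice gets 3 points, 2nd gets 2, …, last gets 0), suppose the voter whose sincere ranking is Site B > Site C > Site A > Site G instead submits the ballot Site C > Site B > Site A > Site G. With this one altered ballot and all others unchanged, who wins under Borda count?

Borda totals with the altered ballot: Site C 14, Site A 9, Site G 9, Site B 10.
The winner is unchanged: still Site C.

Site C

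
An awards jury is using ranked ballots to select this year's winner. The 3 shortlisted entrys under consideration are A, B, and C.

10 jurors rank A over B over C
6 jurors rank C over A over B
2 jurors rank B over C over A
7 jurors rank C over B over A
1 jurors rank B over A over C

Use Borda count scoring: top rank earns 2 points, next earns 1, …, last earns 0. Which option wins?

C

Borda scores:
  A: 10·2 + 6·1 + 2·0 + 7·0 + 1 = 27
  B: 10·1 + 6·0 + 2·2 + 7·1 + 2 = 23
  C: 10·0 + 6·2 + 2·1 + 7·2 + 0 = 28
C has the highest total.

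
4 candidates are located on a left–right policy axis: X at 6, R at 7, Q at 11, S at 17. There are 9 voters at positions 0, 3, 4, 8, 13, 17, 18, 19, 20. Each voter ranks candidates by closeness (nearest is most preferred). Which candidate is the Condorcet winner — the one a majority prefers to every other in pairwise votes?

Q

With single-peaked preferences on a line, the Condorcet winner is the candidate closest to the median voter.
The median voter (position 13) is closest to Q at 11.
Check: Q vs S — voters closer to Q: 5 of 9.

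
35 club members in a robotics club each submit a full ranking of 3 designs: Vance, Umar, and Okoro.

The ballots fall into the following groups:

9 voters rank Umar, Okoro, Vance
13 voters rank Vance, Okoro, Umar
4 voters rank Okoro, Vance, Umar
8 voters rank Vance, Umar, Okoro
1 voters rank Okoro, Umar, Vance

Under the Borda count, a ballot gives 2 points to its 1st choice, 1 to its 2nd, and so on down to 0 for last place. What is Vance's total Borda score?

46

Borda scores:
  Vance: 9·0 + 13·2 + 4·1 + 8·2 + 0 = 46
  Umar: 9·2 + 13·0 + 4·0 + 8·1 + 1 = 27
  Okoro: 9·1 + 13·1 + 4·2 + 8·0 + 2 = 32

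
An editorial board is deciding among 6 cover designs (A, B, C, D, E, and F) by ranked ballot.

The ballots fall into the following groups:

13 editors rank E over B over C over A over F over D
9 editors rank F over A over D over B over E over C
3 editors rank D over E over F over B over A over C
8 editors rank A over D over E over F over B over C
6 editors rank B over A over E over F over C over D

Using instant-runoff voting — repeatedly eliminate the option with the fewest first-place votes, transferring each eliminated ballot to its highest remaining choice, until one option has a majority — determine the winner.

A

Round 1: E 13, F 9, A 8, B 6, D 3, C 0. C has the fewest and is eliminated.
Round 2: E 13, F 9, A 8, B 6, D 3. D has the fewest and is eliminated.
Round 3: E 16, F 9, A 8, B 6. B has the fewest and is eliminated.
Round 4: E 16, A 14, F 9. F has the fewest and is eliminated.
Round 5: A 23, E 16. A has a majority.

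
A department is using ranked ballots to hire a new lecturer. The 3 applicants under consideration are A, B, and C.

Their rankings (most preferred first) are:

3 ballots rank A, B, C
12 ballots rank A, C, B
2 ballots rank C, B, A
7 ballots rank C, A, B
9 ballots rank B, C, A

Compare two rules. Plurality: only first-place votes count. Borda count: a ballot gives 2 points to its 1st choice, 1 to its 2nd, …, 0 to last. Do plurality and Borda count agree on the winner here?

No

Plurality first-place counts: A 15, B 9, C 9 → A.
Borda totals: A 37, B 23, C 39 → C.
The two rules disagree: plurality picks A, Borda picks C.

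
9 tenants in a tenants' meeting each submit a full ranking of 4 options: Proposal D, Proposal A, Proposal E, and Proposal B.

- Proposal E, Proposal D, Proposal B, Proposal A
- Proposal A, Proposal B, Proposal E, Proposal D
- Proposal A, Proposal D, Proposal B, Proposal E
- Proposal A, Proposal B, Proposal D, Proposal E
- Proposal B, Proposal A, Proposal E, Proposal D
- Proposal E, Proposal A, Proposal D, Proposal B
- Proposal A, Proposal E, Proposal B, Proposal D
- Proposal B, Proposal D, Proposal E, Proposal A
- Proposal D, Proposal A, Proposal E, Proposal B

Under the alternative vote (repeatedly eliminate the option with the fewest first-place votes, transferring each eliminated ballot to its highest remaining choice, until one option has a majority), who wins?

Round 1: Proposal A 4, Proposal E 2, Proposal B 2, Proposal D 1. Proposal D has the fewest and is eliminated.
Round 2: Proposal A 5, Proposal E 2, Proposal B 2. Proposal A has a majority.

Proposal A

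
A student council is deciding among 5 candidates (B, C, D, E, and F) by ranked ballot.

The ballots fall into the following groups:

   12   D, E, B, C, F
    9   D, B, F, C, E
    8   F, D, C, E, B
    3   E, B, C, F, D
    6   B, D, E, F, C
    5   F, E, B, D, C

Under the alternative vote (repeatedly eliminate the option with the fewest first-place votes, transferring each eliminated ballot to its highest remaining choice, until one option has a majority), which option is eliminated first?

Round 1: D 21, F 13, B 6, E 3, C 0. C has the fewest and is eliminated.
Round 2: D 21, F 13, B 6, E 3. E has the fewest and is eliminated.
Round 3: D 21, F 13, B 9. B has the fewest and is eliminated.
Round 4: D 27, F 16. D has a majority.

C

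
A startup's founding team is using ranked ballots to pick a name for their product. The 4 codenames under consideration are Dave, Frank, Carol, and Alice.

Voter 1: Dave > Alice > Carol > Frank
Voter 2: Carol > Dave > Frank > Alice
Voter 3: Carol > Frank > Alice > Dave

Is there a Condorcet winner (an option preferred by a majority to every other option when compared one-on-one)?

Head-to-head results (3 voters total):
Dave vs Frank: Dave wins 2–1.
Dave vs Carol: Carol wins 2–1.
Dave vs Alice: Dave wins 2–1.
Frank vs Carol: Carol wins 3–0.
Frank vs Alice: Frank wins 2–1.
Carol vs Alice: Carol wins 2–1.
Carol beats each rival — Dave (2–1), Frank (3–0), Alice (2–1) — so Carol is the Condorcet winner.

Yes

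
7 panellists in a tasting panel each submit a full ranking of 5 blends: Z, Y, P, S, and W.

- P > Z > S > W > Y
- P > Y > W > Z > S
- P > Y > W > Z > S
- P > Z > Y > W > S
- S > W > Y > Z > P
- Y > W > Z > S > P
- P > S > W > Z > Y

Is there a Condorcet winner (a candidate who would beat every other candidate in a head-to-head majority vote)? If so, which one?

P

Head-to-head results (7 voters total):
Z vs Y: Y wins 4–3.
Z vs P: P wins 5–2.
Z vs S: Z wins 5–2.
Z vs W: W wins 5–2.
Y vs P: P wins 5–2.
Y vs S: Y wins 4–3.
Y vs W: Y wins 4–3.
P vs S: P wins 5–2.
P vs W: P wins 5–2.
S vs W: W wins 4–3.
P beats each rival — Z (5–2), Y (5–2), S (5–2), W (5–2) — so P is the Condorcet winner.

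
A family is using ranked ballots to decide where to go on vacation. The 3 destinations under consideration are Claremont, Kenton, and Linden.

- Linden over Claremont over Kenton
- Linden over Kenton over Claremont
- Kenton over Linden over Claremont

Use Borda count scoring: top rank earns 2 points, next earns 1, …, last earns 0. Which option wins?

Linden

Borda scores:
  Claremont: 1 + 0 + 0 = 1
  Kenton: 0 + 1 + 2 = 3
  Linden: 2 + 2 + 1 = 5
Linden has the highest total.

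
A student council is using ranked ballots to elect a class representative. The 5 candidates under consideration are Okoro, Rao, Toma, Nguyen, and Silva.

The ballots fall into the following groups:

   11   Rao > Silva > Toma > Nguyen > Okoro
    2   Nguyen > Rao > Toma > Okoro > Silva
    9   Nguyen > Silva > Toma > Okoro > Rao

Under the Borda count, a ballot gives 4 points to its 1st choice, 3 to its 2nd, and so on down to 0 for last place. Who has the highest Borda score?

Borda scores:
  Okoro: 11·0 + 2·1 + 9·1 = 11
  Rao: 11·4 + 2·3 + 9·0 = 50
  Toma: 11·2 + 2·2 + 9·2 = 44
  Nguyen: 11·1 + 2·4 + 9·4 = 55
  Silva: 11·3 + 2·0 + 9·3 = 60
Silva has the highest total.

Silva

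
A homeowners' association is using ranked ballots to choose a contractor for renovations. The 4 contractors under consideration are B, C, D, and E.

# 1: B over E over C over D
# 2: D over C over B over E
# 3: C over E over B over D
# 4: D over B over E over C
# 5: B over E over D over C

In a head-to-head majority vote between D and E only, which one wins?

E

Ballots ranking D above E: 2.
Ballots ranking E above D: 3.
E wins the head-to-head, 3–2.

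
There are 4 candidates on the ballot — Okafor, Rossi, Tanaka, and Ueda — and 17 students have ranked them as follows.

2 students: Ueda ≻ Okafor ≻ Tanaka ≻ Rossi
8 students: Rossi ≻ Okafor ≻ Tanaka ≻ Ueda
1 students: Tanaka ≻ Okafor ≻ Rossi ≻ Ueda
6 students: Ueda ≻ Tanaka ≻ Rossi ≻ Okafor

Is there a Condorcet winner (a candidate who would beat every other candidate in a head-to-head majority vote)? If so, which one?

There is no Condorcet winner

Head-to-head results (17 voters total):
Okafor vs Rossi: Rossi wins 14–3.
Okafor vs Tanaka: Okafor wins 10–7.
Okafor vs Ueda: Okafor wins 9–8.
Rossi vs Tanaka: Tanaka wins 9–8.
Rossi vs Ueda: Rossi wins 9–8.
Tanaka vs Ueda: Tanaka wins 9–8.
No candidate beats all others: Okafor beats Tanaka beats Rossi beats Okafor, a majority cycle.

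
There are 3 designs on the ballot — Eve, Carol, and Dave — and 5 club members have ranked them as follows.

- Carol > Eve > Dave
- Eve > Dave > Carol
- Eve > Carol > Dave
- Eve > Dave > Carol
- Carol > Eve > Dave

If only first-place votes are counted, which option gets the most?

First-place vote totals:
  Eve: 3
  Carol: 2
  Dave: 0
Eve has the most first-place votes.

Eve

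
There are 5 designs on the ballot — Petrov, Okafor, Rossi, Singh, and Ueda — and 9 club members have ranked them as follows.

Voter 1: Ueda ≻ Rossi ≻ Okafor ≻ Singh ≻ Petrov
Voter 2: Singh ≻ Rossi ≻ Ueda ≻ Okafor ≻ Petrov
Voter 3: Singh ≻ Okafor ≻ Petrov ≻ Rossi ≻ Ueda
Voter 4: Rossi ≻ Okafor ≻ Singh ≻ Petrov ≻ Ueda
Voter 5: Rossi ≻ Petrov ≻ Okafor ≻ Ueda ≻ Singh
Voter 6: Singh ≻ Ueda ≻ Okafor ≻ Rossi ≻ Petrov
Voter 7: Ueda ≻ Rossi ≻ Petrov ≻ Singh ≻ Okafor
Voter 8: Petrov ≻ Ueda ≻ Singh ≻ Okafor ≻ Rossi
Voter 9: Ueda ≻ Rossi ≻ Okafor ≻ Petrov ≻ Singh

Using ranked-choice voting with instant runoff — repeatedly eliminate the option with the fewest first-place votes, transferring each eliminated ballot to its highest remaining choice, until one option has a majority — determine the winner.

Round 1: Singh 3, Ueda 3, Rossi 2, Petrov 1, Okafor 0. Okafor has the fewest and is eliminated.
Round 2: Singh 3, Ueda 3, Rossi 2, Petrov 1. Petrov has the fewest and is eliminated.
Round 3: Ueda 4, Singh 3, Rossi 2. Rossi has the fewest and is eliminated.
Round 4: Ueda 5, Singh 4. Ueda has a majority.

Ueda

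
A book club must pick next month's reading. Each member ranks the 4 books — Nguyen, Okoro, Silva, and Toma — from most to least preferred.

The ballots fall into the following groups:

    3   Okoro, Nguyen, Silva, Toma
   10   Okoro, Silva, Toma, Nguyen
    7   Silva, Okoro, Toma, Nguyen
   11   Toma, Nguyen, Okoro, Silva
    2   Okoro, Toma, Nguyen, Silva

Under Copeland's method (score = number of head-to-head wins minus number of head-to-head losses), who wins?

Pairwise results:
  Nguyen vs Okoro: Okoro wins 22–11.
  Nguyen vs Silva: Silva wins 17–16.
  Nguyen vs Toma: Toma wins 30–3.
  Okoro vs Silva: Okoro wins 26–7.
  Okoro vs Toma: Okoro wins 22–11.
  Silva vs Toma: Silva wins 20–13.
Copeland scores (wins − losses):
  Nguyen: 0 − 3 = -3
  Okoro: 3 − 0 = 3
  Silva: 2 − 1 = 1
  Toma: 1 − 2 = -1
Okoro has the best Copeland score.

Okoro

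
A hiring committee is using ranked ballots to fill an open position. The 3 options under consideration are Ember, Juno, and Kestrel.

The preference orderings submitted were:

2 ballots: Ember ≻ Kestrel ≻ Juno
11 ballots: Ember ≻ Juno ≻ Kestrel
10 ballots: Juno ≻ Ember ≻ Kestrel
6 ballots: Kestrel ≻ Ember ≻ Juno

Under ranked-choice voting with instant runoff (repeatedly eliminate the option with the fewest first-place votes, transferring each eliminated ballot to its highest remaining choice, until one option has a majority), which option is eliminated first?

Kestrel

Round 1: Ember 13, Juno 10, Kestrel 6. Kestrel has the fewest and is eliminated.
Round 2: Ember 19, Juno 10. Ember has a majority.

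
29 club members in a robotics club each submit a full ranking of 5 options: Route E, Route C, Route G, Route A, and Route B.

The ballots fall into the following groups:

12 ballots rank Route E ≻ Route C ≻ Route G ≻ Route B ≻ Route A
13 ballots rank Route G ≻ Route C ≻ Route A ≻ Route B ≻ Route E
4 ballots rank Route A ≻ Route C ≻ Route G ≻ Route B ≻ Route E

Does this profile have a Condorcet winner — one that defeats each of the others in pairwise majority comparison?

Head-to-head results (29 voters total):
Route E vs Route C: Route C wins 17–12.
Route E vs Route G: Route G wins 17–12.
Route E vs Route A: Route A wins 17–12.
Route E vs Route B: Route B wins 17–12.
Route C vs Route G: Route C wins 16–13.
Route C vs Route A: Route C wins 25–4.
Route C vs Route B: Route C wins 29–0.
Route G vs Route A: Route G wins 25–4.
Route G vs Route B: Route G wins 29–0.
Route A vs Route B: Route A wins 17–12.
Route C beats each rival — Route E (17–12), Route G (16–13), Route A (25–4), Route B (29–0) — so Route C is the Condorcet winner.

Yes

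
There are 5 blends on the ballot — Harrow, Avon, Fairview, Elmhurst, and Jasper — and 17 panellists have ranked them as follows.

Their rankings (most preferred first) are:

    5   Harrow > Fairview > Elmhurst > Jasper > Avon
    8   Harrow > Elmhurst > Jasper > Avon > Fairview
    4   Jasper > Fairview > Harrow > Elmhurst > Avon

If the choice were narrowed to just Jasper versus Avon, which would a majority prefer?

Ballots ranking Jasper above Avon: 5+8+4 = 17.
Ballots ranking Avon above Jasper: 0.
Jasper wins the head-to-head, 17–0.

Jasper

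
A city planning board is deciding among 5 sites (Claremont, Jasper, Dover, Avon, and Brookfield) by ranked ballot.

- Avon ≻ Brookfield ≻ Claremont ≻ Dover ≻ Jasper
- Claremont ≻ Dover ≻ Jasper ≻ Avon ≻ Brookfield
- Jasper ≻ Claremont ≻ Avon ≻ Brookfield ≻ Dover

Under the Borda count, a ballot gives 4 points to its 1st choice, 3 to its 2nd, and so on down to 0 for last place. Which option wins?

Borda scores:
  Claremont: 2 + 4 + 3 = 9
  Jasper: 0 + 2 + 4 = 6
  Dover: 1 + 3 + 0 = 4
  Avon: 4 + 1 + 2 = 7
  Brookfield: 3 + 0 + 1 = 4
Claremont has the highest total.

Claremont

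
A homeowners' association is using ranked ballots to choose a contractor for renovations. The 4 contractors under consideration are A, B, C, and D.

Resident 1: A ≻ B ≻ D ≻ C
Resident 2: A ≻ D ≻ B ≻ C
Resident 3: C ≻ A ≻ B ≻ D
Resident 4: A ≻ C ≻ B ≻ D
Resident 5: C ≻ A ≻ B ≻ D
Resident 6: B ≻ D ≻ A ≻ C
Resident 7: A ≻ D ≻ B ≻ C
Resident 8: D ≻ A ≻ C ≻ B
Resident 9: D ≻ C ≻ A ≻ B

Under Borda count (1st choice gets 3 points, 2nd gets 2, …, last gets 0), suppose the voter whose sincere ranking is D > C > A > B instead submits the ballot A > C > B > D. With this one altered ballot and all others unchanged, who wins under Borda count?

A

Borda totals with the altered ballot: A 22, B 11, C 11, D 10.
The winner is unchanged: still A.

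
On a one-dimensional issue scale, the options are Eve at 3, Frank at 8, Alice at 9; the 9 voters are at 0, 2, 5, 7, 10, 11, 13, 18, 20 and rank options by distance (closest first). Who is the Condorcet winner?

Alice

With single-peaked preferences on a line, the Condorcet winner is the candidate closest to the median voter.
The median voter (position 10) is closest to Alice at 9.
Check: Alice vs Eve — voters closer to Alice: 6 of 9.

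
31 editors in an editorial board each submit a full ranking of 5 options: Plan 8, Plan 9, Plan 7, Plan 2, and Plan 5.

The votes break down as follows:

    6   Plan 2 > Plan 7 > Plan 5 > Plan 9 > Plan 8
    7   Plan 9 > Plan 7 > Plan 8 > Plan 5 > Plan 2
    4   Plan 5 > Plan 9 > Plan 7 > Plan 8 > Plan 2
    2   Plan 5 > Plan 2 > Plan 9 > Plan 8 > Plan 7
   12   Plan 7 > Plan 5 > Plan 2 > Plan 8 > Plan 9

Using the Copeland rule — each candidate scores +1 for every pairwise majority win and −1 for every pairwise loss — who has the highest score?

Plan 7

Pairwise results:
  Plan 8 vs Plan 9: Plan 9 wins 19–12.
  Plan 8 vs Plan 7: Plan 7 wins 29–2.
  Plan 8 vs Plan 2: Plan 2 wins 20–11.
  Plan 8 vs Plan 5: Plan 5 wins 24–7.
  Plan 9 vs Plan 7: Plan 7 wins 18–13.
  Plan 9 vs Plan 2: Plan 2 wins 20–11.
  Plan 9 vs Plan 5: Plan 5 wins 24–7.
  Plan 7 vs Plan 2: Plan 7 wins 23–8.
  Plan 7 vs Plan 5: Plan 7 wins 25–6.
  Plan 2 vs Plan 5: Plan 5 wins 25–6.
Copeland scores (wins − losses):
  Plan 8: 0 − 4 = -4
  Plan 9: 1 − 3 = -2
  Plan 7: 4 − 0 = 4
  Plan 2: 2 − 2 = 0
  Plan 5: 3 − 1 = 2
Plan 7 has the best Copeland score.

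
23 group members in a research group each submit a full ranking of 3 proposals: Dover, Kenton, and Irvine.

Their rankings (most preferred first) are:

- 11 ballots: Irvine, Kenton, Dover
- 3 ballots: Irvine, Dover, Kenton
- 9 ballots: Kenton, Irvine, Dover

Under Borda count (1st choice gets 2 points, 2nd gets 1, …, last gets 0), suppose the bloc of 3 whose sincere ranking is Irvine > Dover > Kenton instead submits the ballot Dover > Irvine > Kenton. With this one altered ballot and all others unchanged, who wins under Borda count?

Borda totals with the altered ballot: Dover 6, Kenton 29, Irvine 34.
The winner is unchanged: still Irvine.

Irvine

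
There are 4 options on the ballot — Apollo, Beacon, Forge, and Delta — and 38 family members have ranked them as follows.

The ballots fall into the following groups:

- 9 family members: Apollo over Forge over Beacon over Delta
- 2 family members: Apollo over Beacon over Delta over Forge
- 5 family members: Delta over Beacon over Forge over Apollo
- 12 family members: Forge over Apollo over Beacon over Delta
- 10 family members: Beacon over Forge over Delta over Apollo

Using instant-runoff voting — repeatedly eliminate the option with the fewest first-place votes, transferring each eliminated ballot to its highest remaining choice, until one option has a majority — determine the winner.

Forge

Round 1: Forge 12, Apollo 11, Beacon 10, Delta 5. Delta has the fewest and is eliminated.
Round 2: Beacon 15, Forge 12, Apollo 11. Apollo has the fewest and is eliminated.
Round 3: Forge 21, Beacon 17. Forge has a majority.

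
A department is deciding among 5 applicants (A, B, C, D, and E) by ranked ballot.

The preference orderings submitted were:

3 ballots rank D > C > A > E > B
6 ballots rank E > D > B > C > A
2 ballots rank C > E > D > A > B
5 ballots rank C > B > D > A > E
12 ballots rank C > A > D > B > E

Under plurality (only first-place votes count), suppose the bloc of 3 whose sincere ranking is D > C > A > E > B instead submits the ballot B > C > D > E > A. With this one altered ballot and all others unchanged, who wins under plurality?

First-place totals with the altered ballot: A 0, B 3, C 19, D 0, E 6.
The winner is unchanged: still C.

C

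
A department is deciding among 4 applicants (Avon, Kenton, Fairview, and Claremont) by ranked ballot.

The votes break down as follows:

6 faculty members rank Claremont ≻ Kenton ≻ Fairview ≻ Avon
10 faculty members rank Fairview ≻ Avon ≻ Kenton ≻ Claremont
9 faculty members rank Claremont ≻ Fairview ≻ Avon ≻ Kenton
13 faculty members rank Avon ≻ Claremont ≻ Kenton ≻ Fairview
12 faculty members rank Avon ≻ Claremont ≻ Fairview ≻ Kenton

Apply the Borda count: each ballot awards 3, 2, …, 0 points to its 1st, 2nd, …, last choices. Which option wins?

Borda scores:
  Avon: 6·0 + 10·2 + 9·1 + 13·3 + 12·3 = 104
  Kenton: 6·2 + 10·1 + 9·0 + 13·1 + 12·0 = 35
  Fairview: 6·1 + 10·3 + 9·2 + 13·0 + 12·1 = 66
  Claremont: 6·3 + 10·0 + 9·3 + 13·2 + 12·2 = 95
Avon has the highest total.

Avon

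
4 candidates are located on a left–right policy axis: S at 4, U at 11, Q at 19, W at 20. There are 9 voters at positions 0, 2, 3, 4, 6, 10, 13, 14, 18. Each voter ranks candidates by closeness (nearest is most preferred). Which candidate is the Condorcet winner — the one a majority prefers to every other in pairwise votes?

With single-peaked preferences on a line, the Condorcet winner is the candidate closest to the median voter.
The median voter (position 6) is closest to S at 4.
Check: S vs Q — voters closer to S: 6 of 9.

S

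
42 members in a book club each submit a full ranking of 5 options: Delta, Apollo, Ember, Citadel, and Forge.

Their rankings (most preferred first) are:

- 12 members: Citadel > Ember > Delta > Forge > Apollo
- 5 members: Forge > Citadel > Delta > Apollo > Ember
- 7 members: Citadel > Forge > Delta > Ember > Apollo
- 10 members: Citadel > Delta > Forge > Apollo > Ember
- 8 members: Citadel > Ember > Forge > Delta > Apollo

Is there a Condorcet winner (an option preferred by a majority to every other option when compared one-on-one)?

Head-to-head results (42 voters total):
Delta vs Apollo: Delta wins 42–0.
Delta vs Ember: Delta wins 22–20.
Delta vs Citadel: Citadel wins 42–0.
Delta vs Forge: Delta wins 22–20.
Apollo vs Ember: Ember wins 27–15.
Apollo vs Citadel: Citadel wins 42–0.
Apollo vs Forge: Forge wins 42–0.
Ember vs Citadel: Citadel wins 42–0.
Ember vs Forge: Forge wins 22–20.
Citadel vs Forge: Citadel wins 37–5.
Citadel beats each rival — Delta (42–0), Apollo (42–0), Ember (42–0), Forge (37–5) — so Citadel is the Condorcet winner.

Yes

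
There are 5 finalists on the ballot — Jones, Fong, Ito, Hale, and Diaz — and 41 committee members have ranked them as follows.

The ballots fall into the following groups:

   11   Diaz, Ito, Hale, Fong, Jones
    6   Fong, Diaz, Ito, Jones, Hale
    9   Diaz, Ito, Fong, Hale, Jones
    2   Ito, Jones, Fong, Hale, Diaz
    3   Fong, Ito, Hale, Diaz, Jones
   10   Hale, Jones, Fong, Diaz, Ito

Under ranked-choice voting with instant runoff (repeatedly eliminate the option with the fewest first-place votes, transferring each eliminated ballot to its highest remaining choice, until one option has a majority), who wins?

Round 1: Diaz 20, Hale 10, Fong 9, Ito 2, Jones 0. Jones has the fewest and is eliminated.
Round 2: Diaz 20, Hale 10, Fong 9, Ito 2. Ito has the fewest and is eliminated.
Round 3: Diaz 20, Fong 11, Hale 10. Hale has the fewest and is eliminated.
Round 4: Fong 21, Diaz 20. Fong has a majority.

Fong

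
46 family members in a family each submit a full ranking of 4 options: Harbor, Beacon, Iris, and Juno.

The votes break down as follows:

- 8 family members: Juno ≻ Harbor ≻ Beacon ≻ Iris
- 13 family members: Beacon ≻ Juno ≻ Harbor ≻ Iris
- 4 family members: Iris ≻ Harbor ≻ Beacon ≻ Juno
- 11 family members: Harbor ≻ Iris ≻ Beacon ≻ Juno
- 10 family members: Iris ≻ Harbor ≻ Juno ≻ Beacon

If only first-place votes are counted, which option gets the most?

First-place vote totals:
  Harbor: 11
  Beacon: 13
  Iris: 14
  Juno: 8
Iris has the most first-place votes.

Iris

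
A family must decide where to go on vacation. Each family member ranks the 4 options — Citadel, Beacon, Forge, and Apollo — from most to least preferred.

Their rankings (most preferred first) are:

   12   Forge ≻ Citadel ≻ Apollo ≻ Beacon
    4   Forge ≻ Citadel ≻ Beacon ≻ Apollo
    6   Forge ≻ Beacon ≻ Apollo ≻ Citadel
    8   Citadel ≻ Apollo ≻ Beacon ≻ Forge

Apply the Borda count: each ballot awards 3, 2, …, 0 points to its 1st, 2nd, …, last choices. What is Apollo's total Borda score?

34

Borda scores:
  Citadel: 12·2 + 4·2 + 6·0 + 8·3 = 56
  Beacon: 12·0 + 4·1 + 6·2 + 8·1 = 24
  Forge: 12·3 + 4·3 + 6·3 + 8·0 = 66
  Apollo: 12·1 + 4·0 + 6·1 + 8·2 = 34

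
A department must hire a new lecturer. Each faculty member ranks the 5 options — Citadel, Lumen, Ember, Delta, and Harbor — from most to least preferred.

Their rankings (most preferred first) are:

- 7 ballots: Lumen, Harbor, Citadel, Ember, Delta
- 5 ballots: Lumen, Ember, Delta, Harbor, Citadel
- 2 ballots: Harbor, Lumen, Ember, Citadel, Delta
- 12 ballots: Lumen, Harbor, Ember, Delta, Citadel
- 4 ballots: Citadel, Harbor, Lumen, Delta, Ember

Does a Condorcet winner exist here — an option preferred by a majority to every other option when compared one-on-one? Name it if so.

Lumen

Head-to-head results (30 voters total):
Citadel vs Lumen: Lumen wins 26–4.
Citadel vs Ember: Ember wins 19–11.
Citadel vs Delta: Delta wins 17–13.
Citadel vs Harbor: Harbor wins 26–4.
Lumen vs Ember: Lumen wins 30–0.
Lumen vs Delta: Lumen wins 30–0.
Lumen vs Harbor: Lumen wins 24–6.
Ember vs Delta: Ember wins 26–4.
Ember vs Harbor: Harbor wins 25–5.
Delta vs Harbor: Harbor wins 25–5.
Lumen beats each rival — Citadel (26–4), Ember (30–0), Delta (30–0), Harbor (24–6) — so Lumen is the Condorcet winner.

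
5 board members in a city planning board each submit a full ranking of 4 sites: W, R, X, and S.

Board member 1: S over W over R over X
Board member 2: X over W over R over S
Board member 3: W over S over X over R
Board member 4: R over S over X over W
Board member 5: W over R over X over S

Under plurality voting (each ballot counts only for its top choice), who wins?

W

First-place vote totals:
  W: 2
  R: 1
  X: 1
  S: 1
W has the most first-place votes.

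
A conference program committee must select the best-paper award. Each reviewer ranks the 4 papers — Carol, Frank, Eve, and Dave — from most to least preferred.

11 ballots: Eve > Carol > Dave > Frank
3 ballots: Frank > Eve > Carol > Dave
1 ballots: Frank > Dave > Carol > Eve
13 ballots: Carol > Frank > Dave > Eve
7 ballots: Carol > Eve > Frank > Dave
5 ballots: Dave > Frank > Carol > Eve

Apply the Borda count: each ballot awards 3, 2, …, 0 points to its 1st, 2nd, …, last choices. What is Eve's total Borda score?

Borda scores:
  Carol: 11·2 + 3·1 + 1 + 13·3 + 7·3 + 5·1 = 91
  Frank: 11·0 + 3·3 + 3 + 13·2 + 7·1 + 5·2 = 55
  Eve: 11·3 + 3·2 + 0 + 13·0 + 7·2 + 5·0 = 53
  Dave: 11·1 + 3·0 + 2 + 13·1 + 7·0 + 5·3 = 41

53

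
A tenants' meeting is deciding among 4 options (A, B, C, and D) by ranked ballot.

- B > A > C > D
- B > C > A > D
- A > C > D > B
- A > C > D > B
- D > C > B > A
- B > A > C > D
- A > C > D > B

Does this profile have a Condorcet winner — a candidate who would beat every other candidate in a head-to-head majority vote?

No

Head-to-head results (7 voters total):
A vs B: B wins 4–3.
A vs C: A wins 5–2.
A vs D: A wins 6–1.
B vs C: C wins 4–3.
B vs D: D wins 4–3.
C vs D: C wins 6–1.
No candidate beats all others: A beats C beats B beats A, a majority cycle.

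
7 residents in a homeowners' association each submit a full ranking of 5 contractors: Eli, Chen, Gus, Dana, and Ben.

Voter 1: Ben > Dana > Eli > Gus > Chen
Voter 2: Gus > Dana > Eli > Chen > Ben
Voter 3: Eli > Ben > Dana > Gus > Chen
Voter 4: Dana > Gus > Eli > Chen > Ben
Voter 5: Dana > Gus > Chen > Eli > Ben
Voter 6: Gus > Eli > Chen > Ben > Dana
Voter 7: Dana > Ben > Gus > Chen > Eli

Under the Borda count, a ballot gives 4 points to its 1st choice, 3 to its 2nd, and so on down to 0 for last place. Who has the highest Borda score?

Dana

Borda scores:
  Eli: 2 + 2 + 4 + 2 + 1 + 3 + 0 = 14
  Chen: 0 + 1 + 0 + 1 + 2 + 2 + 1 = 7
  Gus: 1 + 4 + 1 + 3 + 3 + 4 + 2 = 18
  Dana: 3 + 3 + 2 + 4 + 4 + 0 + 4 = 20
  Ben: 4 + 0 + 3 + 0 + 0 + 1 + 3 = 11
Dana has the highest total.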